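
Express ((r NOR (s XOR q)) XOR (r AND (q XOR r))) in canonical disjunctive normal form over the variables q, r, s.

(NOT q AND NOT r AND NOT s) OR (NOT q AND r AND NOT s) OR (NOT q AND r AND s) OR (q AND NOT r AND s)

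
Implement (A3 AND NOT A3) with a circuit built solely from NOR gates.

((A3 NOR A3) NOR ((A3 NOR A3) NOR (A3 NOR A3)))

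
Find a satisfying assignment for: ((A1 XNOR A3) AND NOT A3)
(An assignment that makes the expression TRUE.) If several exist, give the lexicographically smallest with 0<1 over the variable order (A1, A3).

A1=0, A3=0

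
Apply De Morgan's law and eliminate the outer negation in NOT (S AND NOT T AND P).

NOT S OR T OR NOT P
De Morgan's: NOT(AND of terms) = OR of negations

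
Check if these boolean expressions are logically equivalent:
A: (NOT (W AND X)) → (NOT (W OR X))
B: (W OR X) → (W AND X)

Yes, Contrapositive is always equivalent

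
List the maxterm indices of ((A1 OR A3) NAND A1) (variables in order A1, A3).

ΠM(2, 3) = (NOT A1 OR A3) AND (NOT A1 OR NOT A3)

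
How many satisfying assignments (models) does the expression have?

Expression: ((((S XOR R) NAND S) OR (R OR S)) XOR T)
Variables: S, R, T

Satisfying assignments: (0,0,0), (0,1,0), (1,0,0), (1,1,0)
Count: 4 out of 8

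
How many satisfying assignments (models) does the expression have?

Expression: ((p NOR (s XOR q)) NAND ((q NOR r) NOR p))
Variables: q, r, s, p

Satisfying assignments: (0,0,0,0), (0,0,0,1), (0,0,1,0), (0,0,1,1), (0,1,0,1), (0,1,1,0), (0,1,1,1), (1,0,0,0), (1,0,0,1), (1,0,1,1), (1,1,0,0), (1,1,0,1), (1,1,1,1)
Count: 13 out of 16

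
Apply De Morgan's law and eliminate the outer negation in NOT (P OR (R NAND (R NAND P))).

NOT P AND NOT (R NAND (R NAND P))
De Morgan's: NOT(OR of terms) = AND of negations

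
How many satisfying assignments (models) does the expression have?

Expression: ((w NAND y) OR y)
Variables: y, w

Satisfying assignments: (0,0), (0,1), (1,0), (1,1)
Count: 4 out of 4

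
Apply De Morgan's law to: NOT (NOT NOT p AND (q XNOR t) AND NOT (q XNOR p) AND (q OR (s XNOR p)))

NOT p OR NOT (q XNOR t) OR (q XNOR p) OR NOT (q OR (s XNOR p))
De Morgan's: NOT(AND of terms) = OR of negations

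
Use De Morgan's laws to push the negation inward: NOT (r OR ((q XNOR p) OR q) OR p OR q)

NOT r AND NOT ((q XNOR p) OR q) AND NOT p AND NOT q
De Morgan's: NOT(OR of terms) = AND of negations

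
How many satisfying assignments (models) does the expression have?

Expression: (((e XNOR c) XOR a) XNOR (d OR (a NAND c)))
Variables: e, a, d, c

Satisfying assignments: (0,0,0,0), (0,0,1,0), (0,1,1,1), (1,0,0,1), (1,0,1,1), (1,1,0,0), (1,1,0,1), (1,1,1,0)
Count: 8 out of 16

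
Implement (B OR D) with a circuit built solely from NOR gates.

((B NOR D) NOR (B NOR D))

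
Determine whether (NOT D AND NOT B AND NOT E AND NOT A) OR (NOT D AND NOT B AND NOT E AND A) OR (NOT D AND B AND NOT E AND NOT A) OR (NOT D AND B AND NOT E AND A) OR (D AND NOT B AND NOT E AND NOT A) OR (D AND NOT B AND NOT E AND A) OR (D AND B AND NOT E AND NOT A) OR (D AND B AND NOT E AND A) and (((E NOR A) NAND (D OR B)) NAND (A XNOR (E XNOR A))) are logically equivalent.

Yes, they are equivalent — the two output columns agree on all 16 assignments:
D | B | E | A | Expression 1 | Expression 2
-------------------------------------------
0 | 0 | 0 | 0 | 1 | 1
0 | 0 | 0 | 1 | 1 | 1
0 | 0 | 1 | 0 | 0 | 0
0 | 0 | 1 | 1 | 0 | 0
0 | 1 | 0 | 0 | 1 | 1
0 | 1 | 0 | 1 | 1 | 1
0 | 1 | 1 | 0 | 0 | 0
0 | 1 | 1 | 1 | 0 | 0
1 | 0 | 0 | 0 | 1 | 1
1 | 0 | 0 | 1 | 1 | 1
1 | 0 | 1 | 0 | 0 | 0
1 | 0 | 1 | 1 | 0 | 0
1 | 1 | 0 | 0 | 1 | 1
1 | 1 | 0 | 1 | 1 | 1
1 | 1 | 1 | 0 | 0 | 0
1 | 1 | 1 | 1 | 0 | 0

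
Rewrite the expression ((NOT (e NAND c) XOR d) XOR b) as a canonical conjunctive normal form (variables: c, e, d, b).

(c OR e OR d OR b) AND (c OR e OR NOT d OR NOT b) AND (c OR NOT e OR d OR b) AND (c OR NOT e OR NOT d OR NOT b) AND (NOT c OR e OR d OR b) AND (NOT c OR e OR NOT d OR NOT b) AND (NOT c OR NOT e OR d OR NOT b) AND (NOT c OR NOT e OR NOT d OR b)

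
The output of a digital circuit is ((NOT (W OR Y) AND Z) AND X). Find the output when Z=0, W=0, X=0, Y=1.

Substituting: ((NOT (0 OR 1) AND 0) AND 0)
= 0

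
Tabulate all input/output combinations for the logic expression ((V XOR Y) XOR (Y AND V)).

V | Y | Output
--------------
0 | 0 | 0
0 | 1 | 1
1 | 0 | 1
1 | 1 | 1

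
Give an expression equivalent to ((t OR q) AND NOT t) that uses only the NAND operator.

((((t NAND t) NAND (q NAND q)) NAND (t NAND t)) NAND (((t NAND t) NAND (q NAND q)) NAND (t NAND t)))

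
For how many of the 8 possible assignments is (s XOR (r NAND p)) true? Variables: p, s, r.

Satisfying assignments: (0,0,0), (0,0,1), (1,0,0), (1,1,1)
Count: 4 out of 8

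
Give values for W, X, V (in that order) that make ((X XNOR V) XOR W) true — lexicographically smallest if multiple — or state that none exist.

W=0, X=0, V=0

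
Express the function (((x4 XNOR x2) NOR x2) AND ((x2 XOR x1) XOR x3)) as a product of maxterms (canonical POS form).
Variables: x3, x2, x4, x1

ΠM(0, 1, 2, 4, 5, 6, 7, 8, 9, 11, 12, 13, 14, 15) = (x3 OR x2 OR x4 OR x1) AND (x3 OR x2 OR x4 OR NOT x1) AND (x3 OR x2 OR NOT x4 OR x1) AND (x3 OR NOT x2 OR x4 OR x1) AND (x3 OR NOT x2 OR x4 OR NOT x1) AND (x3 OR NOT x2 OR NOT x4 OR x1) AND (x3 OR NOT x2 OR NOT x4 OR NOT x1) AND (NOT x3 OR x2 OR x4 OR x1) AND (NOT x3 OR x2 OR x4 OR NOT x1) AND (NOT x3 OR x2 OR NOT x4 OR NOT x1) AND (NOT x3 OR NOT x2 OR x4 OR x1) AND (NOT x3 OR NOT x2 OR x4 OR NOT x1) AND (NOT x3 OR NOT x2 OR NOT x4 OR x1) AND (NOT x3 OR NOT x2 OR NOT x4 OR NOT x1)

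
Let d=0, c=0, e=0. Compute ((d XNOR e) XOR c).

Substituting: ((0 XNOR 0) XOR 0)
= 1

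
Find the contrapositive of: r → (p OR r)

Contrapositive: NOT (p OR r) → NOT r
Note: A statement and its contrapositive are logically equivalent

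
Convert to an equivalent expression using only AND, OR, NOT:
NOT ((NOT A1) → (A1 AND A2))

(NOT A1) AND NOT (A1 AND A2)
(Negated implication: NOT(A → B) = A AND NOT B)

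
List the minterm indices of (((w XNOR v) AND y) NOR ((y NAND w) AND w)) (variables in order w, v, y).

Σm(0, 2, 3, 5) = (NOT w AND NOT v AND NOT y) OR (NOT w AND v AND NOT y) OR (NOT w AND v AND y) OR (w AND NOT v AND y)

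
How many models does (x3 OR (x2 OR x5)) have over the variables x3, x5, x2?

Satisfying assignments: (0,0,1), (0,1,0), (0,1,1), (1,0,0), (1,0,1), (1,1,0), (1,1,1)
Count: 7 out of 8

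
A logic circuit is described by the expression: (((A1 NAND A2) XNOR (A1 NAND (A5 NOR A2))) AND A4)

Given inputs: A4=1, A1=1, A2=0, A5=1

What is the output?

Substituting: (((1 NAND 0) XNOR (1 NAND (1 NOR 0))) AND 1)
= 1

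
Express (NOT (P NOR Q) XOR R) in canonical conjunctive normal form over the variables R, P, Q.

(R OR P OR Q) AND (NOT R OR P OR NOT Q) AND (NOT R OR NOT P OR Q) AND (NOT R OR NOT P OR NOT Q)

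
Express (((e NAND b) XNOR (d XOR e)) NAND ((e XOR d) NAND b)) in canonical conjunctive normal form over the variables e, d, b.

(e OR NOT d OR b) AND (NOT e OR d OR b) AND (NOT e OR NOT d OR NOT b)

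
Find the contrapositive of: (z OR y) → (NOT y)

Contrapositive: y → NOT (z OR y)
Note: A statement and its contrapositive are logically equivalent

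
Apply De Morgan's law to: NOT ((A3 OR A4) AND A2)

NOT (A3 OR A4) OR NOT A2
De Morgan's: NOT(AND of terms) = OR of negations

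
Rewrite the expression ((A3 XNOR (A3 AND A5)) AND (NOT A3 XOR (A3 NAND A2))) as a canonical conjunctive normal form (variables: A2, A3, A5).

(A2 OR A3 OR A5) AND (A2 OR A3 OR NOT A5) AND (A2 OR NOT A3 OR A5) AND (NOT A2 OR A3 OR A5) AND (NOT A2 OR A3 OR NOT A5) AND (NOT A2 OR NOT A3 OR A5) AND (NOT A2 OR NOT A3 OR NOT A5)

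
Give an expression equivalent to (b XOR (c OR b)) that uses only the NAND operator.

((b NAND (b NAND ((c NAND c) NAND (b NAND b)))) NAND (((c NAND c) NAND (b NAND b)) NAND (b NAND ((c NAND c) NAND (b NAND b)))))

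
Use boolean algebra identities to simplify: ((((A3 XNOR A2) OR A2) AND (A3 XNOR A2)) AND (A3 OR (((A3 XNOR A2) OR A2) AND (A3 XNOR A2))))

By absorption (E AND (E OR v) = E) then absorption (E AND (E OR v) = E):
= (A3 XNOR A2)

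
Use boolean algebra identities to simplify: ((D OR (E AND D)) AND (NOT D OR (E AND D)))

By distribution ((E OR v) AND (E OR NOT v) = E):
= (E AND D)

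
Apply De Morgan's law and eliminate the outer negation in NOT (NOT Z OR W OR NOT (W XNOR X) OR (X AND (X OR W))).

Z AND NOT W AND (W XNOR X) AND NOT (X AND (X OR W))
De Morgan's: NOT(OR of terms) = AND of negations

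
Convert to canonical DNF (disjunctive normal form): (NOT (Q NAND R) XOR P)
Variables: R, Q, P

(NOT R AND NOT Q AND P) OR (NOT R AND Q AND P) OR (R AND NOT Q AND P) OR (R AND Q AND NOT P)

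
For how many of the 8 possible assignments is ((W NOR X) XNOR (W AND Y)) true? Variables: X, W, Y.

Satisfying assignments: (0,1,0), (1,0,0), (1,0,1), (1,1,0)
Count: 4 out of 8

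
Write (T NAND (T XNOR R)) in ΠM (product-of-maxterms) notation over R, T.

ΠM(3) = (NOT R OR NOT T)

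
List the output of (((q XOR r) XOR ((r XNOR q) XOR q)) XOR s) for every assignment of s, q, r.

s | q | r | Output
------------------
0 | 0 | 0 | 1
0 | 0 | 1 | 1
0 | 1 | 0 | 0
0 | 1 | 1 | 0
1 | 0 | 0 | 0
1 | 0 | 1 | 0
1 | 1 | 0 | 1
1 | 1 | 1 | 1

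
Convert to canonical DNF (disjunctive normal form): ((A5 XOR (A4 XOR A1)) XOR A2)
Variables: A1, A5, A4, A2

(NOT A1 AND NOT A5 AND NOT A4 AND A2) OR (NOT A1 AND NOT A5 AND A4 AND NOT A2) OR (NOT A1 AND A5 AND NOT A4 AND NOT A2) OR (NOT A1 AND A5 AND A4 AND A2) OR (A1 AND NOT A5 AND NOT A4 AND NOT A2) OR (A1 AND NOT A5 AND A4 AND A2) OR (A1 AND A5 AND NOT A4 AND A2) OR (A1 AND A5 AND A4 AND NOT A2)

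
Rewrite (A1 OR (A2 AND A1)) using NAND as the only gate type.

((A1 NAND A1) NAND (((A2 NAND A1) NAND (A2 NAND A1)) NAND ((A2 NAND A1) NAND (A2 NAND A1))))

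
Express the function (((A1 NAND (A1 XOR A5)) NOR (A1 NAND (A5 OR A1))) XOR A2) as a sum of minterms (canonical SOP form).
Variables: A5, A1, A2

Σm(1, 2, 5, 7) = (NOT A5 AND NOT A1 AND A2) OR (NOT A5 AND A1 AND NOT A2) OR (A5 AND NOT A1 AND A2) OR (A5 AND A1 AND A2)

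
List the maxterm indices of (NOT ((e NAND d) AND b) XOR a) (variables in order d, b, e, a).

ΠM(1, 3, 4, 6, 9, 11, 12, 15) = (d OR b OR e OR NOT a) AND (d OR b OR NOT e OR NOT a) AND (d OR NOT b OR e OR a) AND (d OR NOT b OR NOT e OR a) AND (NOT d OR b OR e OR NOT a) AND (NOT d OR b OR NOT e OR NOT a) AND (NOT d OR NOT b OR e OR a) AND (NOT d OR NOT b OR NOT e OR NOT a)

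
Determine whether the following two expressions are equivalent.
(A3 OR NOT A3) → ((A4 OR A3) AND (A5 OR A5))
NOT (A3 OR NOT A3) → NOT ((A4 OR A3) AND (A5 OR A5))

No, Inverse is not equivalent to original (counterexample: A3=0, A5=0, A4=0)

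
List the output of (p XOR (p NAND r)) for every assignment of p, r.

p | r | Output
--------------
0 | 0 | 1
0 | 1 | 1
1 | 0 | 0
1 | 1 | 1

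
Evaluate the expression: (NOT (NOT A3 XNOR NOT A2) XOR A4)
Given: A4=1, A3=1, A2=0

Substituting: (NOT (NOT 1 XNOR NOT 0) XOR 1)
= 0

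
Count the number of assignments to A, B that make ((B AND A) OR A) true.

Satisfying assignments: (1,0), (1,1)
Count: 2 out of 4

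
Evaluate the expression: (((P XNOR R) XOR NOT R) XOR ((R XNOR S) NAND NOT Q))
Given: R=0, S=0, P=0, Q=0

Substituting: (((0 XNOR 0) XOR NOT 0) XOR ((0 XNOR 0) NAND NOT 0))
= 0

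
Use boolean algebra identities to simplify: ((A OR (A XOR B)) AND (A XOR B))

By absorption (E AND (E OR v) = E):
= (A XOR B)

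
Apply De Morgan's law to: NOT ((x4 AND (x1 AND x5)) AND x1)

NOT (x4 AND (x1 AND x5)) OR NOT x1
De Morgan's: NOT(AND of terms) = OR of negations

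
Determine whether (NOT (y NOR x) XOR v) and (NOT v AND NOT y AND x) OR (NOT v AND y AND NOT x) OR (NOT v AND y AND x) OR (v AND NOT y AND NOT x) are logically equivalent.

Yes, they are equivalent — the two output columns agree on all 8 assignments:
v | y | x | Expression 1 | Expression 2
---------------------------------------
0 | 0 | 0 | 0 | 0
0 | 0 | 1 | 1 | 1
0 | 1 | 0 | 1 | 1
0 | 1 | 1 | 1 | 1
1 | 0 | 0 | 1 | 1
1 | 0 | 1 | 0 | 0
1 | 1 | 0 | 0 | 0
1 | 1 | 1 | 0 | 0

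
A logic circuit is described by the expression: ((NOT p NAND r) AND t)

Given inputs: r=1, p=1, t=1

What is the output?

Substituting: ((NOT 1 NAND 1) AND 1)
= 1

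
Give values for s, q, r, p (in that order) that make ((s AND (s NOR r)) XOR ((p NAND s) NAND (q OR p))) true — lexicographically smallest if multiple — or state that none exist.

s=0, q=0, r=0, p=0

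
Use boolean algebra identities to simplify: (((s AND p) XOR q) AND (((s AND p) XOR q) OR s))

By absorption (E AND (E OR v) = E):
= ((s AND p) XOR q)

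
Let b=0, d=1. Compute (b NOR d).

Substituting: (0 NOR 1)
= 0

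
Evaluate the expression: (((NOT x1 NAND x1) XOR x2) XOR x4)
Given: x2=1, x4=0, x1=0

Substituting: (((NOT 0 NAND 0) XOR 1) XOR 0)
= 0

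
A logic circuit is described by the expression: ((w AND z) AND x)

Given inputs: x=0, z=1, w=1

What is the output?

Substituting: ((1 AND 1) AND 0)
= 0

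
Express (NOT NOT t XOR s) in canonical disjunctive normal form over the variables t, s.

(NOT t AND s) OR (t AND NOT s)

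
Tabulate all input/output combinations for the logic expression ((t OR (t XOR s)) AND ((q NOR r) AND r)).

r | t | s | q | Output
----------------------
0 | 0 | 0 | 0 | 0
0 | 0 | 0 | 1 | 0
0 | 0 | 1 | 0 | 0
0 | 0 | 1 | 1 | 0
0 | 1 | 0 | 0 | 0
0 | 1 | 0 | 1 | 0
0 | 1 | 1 | 0 | 0
0 | 1 | 1 | 1 | 0
1 | 0 | 0 | 0 | 0
1 | 0 | 0 | 1 | 0
1 | 0 | 1 | 0 | 0
1 | 0 | 1 | 1 | 0
1 | 1 | 0 | 0 | 0
1 | 1 | 0 | 1 | 0
1 | 1 | 1 | 0 | 0
1 | 1 | 1 | 1 | 0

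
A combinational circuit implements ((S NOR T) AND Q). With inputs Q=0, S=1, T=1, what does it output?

Substituting: ((1 NOR 1) AND 0)
= 0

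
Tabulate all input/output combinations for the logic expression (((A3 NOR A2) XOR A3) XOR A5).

A3 | A2 | A5 | Output
---------------------
0 | 0 | 0 | 1
0 | 0 | 1 | 0
0 | 1 | 0 | 0
0 | 1 | 1 | 1
1 | 0 | 0 | 1
1 | 0 | 1 | 0
1 | 1 | 0 | 1
1 | 1 | 1 | 0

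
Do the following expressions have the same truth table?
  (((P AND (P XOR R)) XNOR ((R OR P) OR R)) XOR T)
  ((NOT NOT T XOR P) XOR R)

No. Counterexample: with P=0, T=0, R=0, Expression 1 = 1 but Expression 2 = 0.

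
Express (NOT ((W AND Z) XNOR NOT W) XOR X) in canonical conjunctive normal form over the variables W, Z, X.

(W OR Z OR NOT X) AND (W OR NOT Z OR NOT X) AND (NOT W OR Z OR X) AND (NOT W OR NOT Z OR NOT X)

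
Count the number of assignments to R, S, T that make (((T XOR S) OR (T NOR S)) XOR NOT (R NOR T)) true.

Satisfying assignments: (0,0,0), (0,1,0), (0,1,1), (1,1,1)
Count: 4 out of 8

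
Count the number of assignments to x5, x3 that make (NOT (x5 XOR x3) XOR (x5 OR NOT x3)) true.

Satisfying assignments: (1,0)
Count: 1 out of 4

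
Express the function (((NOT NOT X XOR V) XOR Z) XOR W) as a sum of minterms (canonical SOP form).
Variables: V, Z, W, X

Σm(1, 2, 4, 7, 8, 11, 13, 14) = (NOT V AND NOT Z AND NOT W AND X) OR (NOT V AND NOT Z AND W AND NOT X) OR (NOT V AND Z AND NOT W AND NOT X) OR (NOT V AND Z AND W AND X) OR (V AND NOT Z AND NOT W AND NOT X) OR (V AND NOT Z AND W AND X) OR (V AND Z AND NOT W AND X) OR (V AND Z AND W AND NOT X)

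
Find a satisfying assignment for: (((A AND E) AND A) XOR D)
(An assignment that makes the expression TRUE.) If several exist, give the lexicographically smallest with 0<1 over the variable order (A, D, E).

A=0, D=1, E=0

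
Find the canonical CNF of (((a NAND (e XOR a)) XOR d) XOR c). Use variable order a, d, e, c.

(a OR d OR e OR NOT c) AND (a OR d OR NOT e OR NOT c) AND (a OR NOT d OR e OR c) AND (a OR NOT d OR NOT e OR c) AND (NOT a OR d OR e OR c) AND (NOT a OR d OR NOT e OR NOT c) AND (NOT a OR NOT d OR e OR NOT c) AND (NOT a OR NOT d OR NOT e OR c)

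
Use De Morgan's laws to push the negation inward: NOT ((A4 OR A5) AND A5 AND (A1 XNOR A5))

NOT (A4 OR A5) OR NOT A5 OR NOT (A1 XNOR A5)
De Morgan's: NOT(AND of terms) = OR of negations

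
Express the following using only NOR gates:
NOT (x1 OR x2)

(((x1 NOR x2) NOR (x1 NOR x2)) NOR ((x1 NOR x2) NOR (x1 NOR x2)))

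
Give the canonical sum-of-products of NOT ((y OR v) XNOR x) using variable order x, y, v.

Σm(1, 2, 3, 4) = (NOT x AND NOT y AND v) OR (NOT x AND y AND NOT v) OR (NOT x AND y AND v) OR (x AND NOT y AND NOT v)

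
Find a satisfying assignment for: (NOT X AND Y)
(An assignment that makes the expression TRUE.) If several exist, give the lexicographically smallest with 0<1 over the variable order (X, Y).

X=0, Y=1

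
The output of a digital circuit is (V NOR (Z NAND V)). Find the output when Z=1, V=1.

Substituting: (1 NOR (1 NAND 1))
= 0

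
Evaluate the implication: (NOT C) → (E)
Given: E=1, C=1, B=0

Antecedent (NOT C) = 0; consequent (E) = 1.
0 → 1 = 1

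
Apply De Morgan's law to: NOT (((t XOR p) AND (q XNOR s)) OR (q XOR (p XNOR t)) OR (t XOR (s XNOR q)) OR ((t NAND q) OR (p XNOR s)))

NOT ((t XOR p) AND (q XNOR s)) AND NOT (q XOR (p XNOR t)) AND NOT (t XOR (s XNOR q)) AND NOT ((t NAND q) OR (p XNOR s))
De Morgan's: NOT(OR of terms) = AND of negations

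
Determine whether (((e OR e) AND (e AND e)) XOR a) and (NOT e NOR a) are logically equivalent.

No. Counterexample: with a=1, e=0, Expression 1 = 1 but Expression 2 = 0.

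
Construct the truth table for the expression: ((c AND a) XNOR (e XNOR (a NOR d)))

e | d | a | c | Output
----------------------
0 | 0 | 0 | 0 | 1
0 | 0 | 0 | 1 | 1
0 | 0 | 1 | 0 | 0
0 | 0 | 1 | 1 | 1
0 | 1 | 0 | 0 | 0
0 | 1 | 0 | 1 | 0
0 | 1 | 1 | 0 | 0
0 | 1 | 1 | 1 | 1
1 | 0 | 0 | 0 | 0
1 | 0 | 0 | 1 | 0
1 | 0 | 1 | 0 | 1
1 | 0 | 1 | 1 | 0
1 | 1 | 0 | 0 | 1
1 | 1 | 0 | 1 | 1
1 | 1 | 1 | 0 | 1
1 | 1 | 1 | 1 | 0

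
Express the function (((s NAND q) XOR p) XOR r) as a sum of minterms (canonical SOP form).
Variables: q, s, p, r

Σm(0, 3, 4, 7, 8, 11, 13, 14) = (NOT q AND NOT s AND NOT p AND NOT r) OR (NOT q AND NOT s AND p AND r) OR (NOT q AND s AND NOT p AND NOT r) OR (NOT q AND s AND p AND r) OR (q AND NOT s AND NOT p AND NOT r) OR (q AND NOT s AND p AND r) OR (q AND s AND NOT p AND r) OR (q AND s AND p AND NOT r)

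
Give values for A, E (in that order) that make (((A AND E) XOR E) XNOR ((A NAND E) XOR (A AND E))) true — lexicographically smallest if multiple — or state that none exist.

A=0, E=1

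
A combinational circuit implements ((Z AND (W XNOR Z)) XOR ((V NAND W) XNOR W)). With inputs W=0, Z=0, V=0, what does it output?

Substituting: ((0 AND (0 XNOR 0)) XOR ((0 NAND 0) XNOR 0))
= 0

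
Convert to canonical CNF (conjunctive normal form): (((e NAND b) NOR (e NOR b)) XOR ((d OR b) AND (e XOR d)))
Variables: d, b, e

(d OR b OR e) AND (d OR b OR NOT e) AND (d OR NOT b OR e) AND (d OR NOT b OR NOT e) AND (NOT d OR b OR NOT e)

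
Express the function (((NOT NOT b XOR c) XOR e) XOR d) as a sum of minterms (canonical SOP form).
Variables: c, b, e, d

Σm(1, 2, 4, 7, 8, 11, 13, 14) = (NOT c AND NOT b AND NOT e AND d) OR (NOT c AND NOT b AND e AND NOT d) OR (NOT c AND b AND NOT e AND NOT d) OR (NOT c AND b AND e AND d) OR (c AND NOT b AND NOT e AND NOT d) OR (c AND NOT b AND e AND d) OR (c AND b AND NOT e AND d) OR (c AND b AND e AND NOT d)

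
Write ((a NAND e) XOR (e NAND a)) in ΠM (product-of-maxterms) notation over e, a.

ΠM(0, 1, 2, 3) = (e OR a) AND (e OR NOT a) AND (NOT e OR a) AND (NOT e OR NOT a)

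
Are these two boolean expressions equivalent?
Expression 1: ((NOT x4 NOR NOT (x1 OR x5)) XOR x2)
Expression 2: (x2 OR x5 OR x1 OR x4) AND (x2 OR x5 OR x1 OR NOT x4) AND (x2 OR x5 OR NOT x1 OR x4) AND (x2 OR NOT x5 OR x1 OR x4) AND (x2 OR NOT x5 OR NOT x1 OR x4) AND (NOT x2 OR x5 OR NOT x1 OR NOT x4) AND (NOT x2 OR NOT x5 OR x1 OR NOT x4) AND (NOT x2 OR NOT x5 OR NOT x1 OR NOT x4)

Yes, they are equivalent — the two output columns agree on all 16 assignments:
x2 | x5 | x1 | x4 | Expression 1 | Expression 2
-----------------------------------------------
0 | 0 | 0 | 0 | 0 | 0
0 | 0 | 0 | 1 | 0 | 0
0 | 0 | 1 | 0 | 0 | 0
0 | 0 | 1 | 1 | 1 | 1
0 | 1 | 0 | 0 | 0 | 0
0 | 1 | 0 | 1 | 1 | 1
0 | 1 | 1 | 0 | 0 | 0
0 | 1 | 1 | 1 | 1 | 1
1 | 0 | 0 | 0 | 1 | 1
1 | 0 | 0 | 1 | 1 | 1
1 | 0 | 1 | 0 | 1 | 1
1 | 0 | 1 | 1 | 0 | 0
1 | 1 | 0 | 0 | 1 | 1
1 | 1 | 0 | 1 | 0 | 0
1 | 1 | 1 | 0 | 1 | 1
1 | 1 | 1 | 1 | 0 | 0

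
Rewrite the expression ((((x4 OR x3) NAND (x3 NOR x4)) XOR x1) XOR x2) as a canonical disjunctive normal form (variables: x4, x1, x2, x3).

(NOT x4 AND NOT x1 AND NOT x2 AND NOT x3) OR (NOT x4 AND NOT x1 AND NOT x2 AND x3) OR (NOT x4 AND x1 AND x2 AND NOT x3) OR (NOT x4 AND x1 AND x2 AND x3) OR (x4 AND NOT x1 AND NOT x2 AND NOT x3) OR (x4 AND NOT x1 AND NOT x2 AND x3) OR (x4 AND x1 AND x2 AND NOT x3) OR (x4 AND x1 AND x2 AND x3)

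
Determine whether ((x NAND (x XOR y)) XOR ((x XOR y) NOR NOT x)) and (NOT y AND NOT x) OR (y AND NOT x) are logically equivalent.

Yes, they are equivalent — the two output columns agree on all 4 assignments:
y | x | Expression 1 | Expression 2
-----------------------------------
0 | 0 | 1 | 1
0 | 1 | 0 | 0
1 | 0 | 1 | 1
1 | 1 | 0 | 0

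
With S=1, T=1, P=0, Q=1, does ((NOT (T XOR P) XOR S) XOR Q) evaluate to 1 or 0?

Substituting: ((NOT (1 XOR 0) XOR 1) XOR 1)
= 0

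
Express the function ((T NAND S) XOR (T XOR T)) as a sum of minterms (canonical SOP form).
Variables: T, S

Σm(0, 1, 2) = (NOT T AND NOT S) OR (NOT T AND S) OR (T AND NOT S)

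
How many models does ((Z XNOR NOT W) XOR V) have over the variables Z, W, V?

Satisfying assignments: (0,0,1), (0,1,0), (1,0,0), (1,1,1)
Count: 4 out of 8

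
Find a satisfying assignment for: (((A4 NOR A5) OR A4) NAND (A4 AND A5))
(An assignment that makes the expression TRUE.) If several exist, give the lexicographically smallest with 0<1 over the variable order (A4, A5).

A4=0, A5=0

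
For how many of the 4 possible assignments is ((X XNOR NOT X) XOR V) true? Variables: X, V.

Satisfying assignments: (0,1), (1,1)
Count: 2 out of 4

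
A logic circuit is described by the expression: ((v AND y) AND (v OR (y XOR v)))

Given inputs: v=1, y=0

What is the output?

Substituting: ((1 AND 0) AND (1 OR (0 XOR 1)))
= 0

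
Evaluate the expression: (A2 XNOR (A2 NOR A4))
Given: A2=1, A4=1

Substituting: (1 XNOR (1 NOR 1))
= 0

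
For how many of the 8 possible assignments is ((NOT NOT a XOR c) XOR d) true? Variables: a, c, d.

Satisfying assignments: (0,0,1), (0,1,0), (1,0,0), (1,1,1)
Count: 4 out of 8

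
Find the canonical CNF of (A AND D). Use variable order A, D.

(A OR D) AND (A OR NOT D) AND (NOT A OR D)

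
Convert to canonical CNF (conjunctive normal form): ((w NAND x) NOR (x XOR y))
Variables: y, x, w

(y OR x OR w) AND (y OR x OR NOT w) AND (y OR NOT x OR w) AND (y OR NOT x OR NOT w) AND (NOT y OR x OR w) AND (NOT y OR x OR NOT w) AND (NOT y OR NOT x OR w)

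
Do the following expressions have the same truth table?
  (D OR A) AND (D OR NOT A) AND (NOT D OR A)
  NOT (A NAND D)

Yes, they are equivalent — the two output columns agree on all 4 assignments:
D | A | Expression 1 | Expression 2
-----------------------------------
0 | 0 | 0 | 0
0 | 1 | 0 | 0
1 | 0 | 0 | 0
1 | 1 | 1 | 1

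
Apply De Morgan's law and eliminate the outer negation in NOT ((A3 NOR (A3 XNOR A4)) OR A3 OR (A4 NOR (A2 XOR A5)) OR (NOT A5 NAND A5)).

NOT (A3 NOR (A3 XNOR A4)) AND NOT A3 AND NOT (A4 NOR (A2 XOR A5)) AND NOT (NOT A5 NAND A5)
De Morgan's: NOT(OR of terms) = AND of negations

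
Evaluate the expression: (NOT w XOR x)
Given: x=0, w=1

Substituting: (NOT 1 XOR 0)
= 0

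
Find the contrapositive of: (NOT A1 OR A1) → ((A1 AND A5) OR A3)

Contrapositive: NOT ((A1 AND A5) OR A3) → NOT (NOT A1 OR A1)
Note: A statement and its contrapositive are logically equivalent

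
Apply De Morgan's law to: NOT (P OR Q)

NOT P AND NOT Q
De Morgan's: NOT(OR of terms) = AND of negations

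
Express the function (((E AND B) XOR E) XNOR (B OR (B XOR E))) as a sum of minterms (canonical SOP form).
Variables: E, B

Σm(0, 2) = (NOT E AND NOT B) OR (E AND NOT B)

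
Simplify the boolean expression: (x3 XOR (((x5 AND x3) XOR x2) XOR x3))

By XOR self-cancellation ((E XOR v) XOR v = E):
= ((x5 AND x3) XOR x2)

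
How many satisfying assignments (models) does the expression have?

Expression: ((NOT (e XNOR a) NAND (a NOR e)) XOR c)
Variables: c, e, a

Satisfying assignments: (0,0,0), (0,0,1), (0,1,0), (0,1,1)
Count: 4 out of 8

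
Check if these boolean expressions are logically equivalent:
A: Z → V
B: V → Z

No, Converse is not equivalent to original (counterexample: Z=0, V=1, W=0)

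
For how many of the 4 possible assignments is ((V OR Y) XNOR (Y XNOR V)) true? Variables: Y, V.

Satisfying assignments: (1,1)
Count: 1 out of 4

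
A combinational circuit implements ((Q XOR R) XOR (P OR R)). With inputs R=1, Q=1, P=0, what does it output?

Substituting: ((1 XOR 1) XOR (0 OR 1))
= 1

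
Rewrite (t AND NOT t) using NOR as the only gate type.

((t NOR t) NOR ((t NOR t) NOR (t NOR t)))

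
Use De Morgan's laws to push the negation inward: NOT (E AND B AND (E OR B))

NOT E OR NOT B OR NOT (E OR B)
De Morgan's: NOT(AND of terms) = OR of negations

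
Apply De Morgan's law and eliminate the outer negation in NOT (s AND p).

NOT s OR NOT p
De Morgan's: NOT(AND of terms) = OR of negations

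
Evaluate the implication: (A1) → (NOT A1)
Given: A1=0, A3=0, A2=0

Antecedent (A1) = 0; consequent (NOT A1) = 1.
0 → 1 = 1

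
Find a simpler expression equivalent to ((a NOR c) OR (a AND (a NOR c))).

By absorption (E OR (E AND v) = E):
= (a NOR c)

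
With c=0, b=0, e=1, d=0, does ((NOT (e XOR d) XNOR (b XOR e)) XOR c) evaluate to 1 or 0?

Substituting: ((NOT (1 XOR 0) XNOR (0 XOR 1)) XOR 0)
= 0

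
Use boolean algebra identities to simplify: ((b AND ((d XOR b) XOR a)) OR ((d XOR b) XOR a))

By absorption (E OR (E AND v) = E):
= ((d XOR b) XOR a)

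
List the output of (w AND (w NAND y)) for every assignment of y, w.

y | w | Output
--------------
0 | 0 | 0
0 | 1 | 1
1 | 0 | 0
1 | 1 | 0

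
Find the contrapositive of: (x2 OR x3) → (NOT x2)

Contrapositive: x2 → NOT (x2 OR x3)
Note: A statement and its contrapositive are logically equivalent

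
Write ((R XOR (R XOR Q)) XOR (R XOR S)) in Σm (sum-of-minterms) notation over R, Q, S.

Σm(1, 2, 4, 7) = (NOT R AND NOT Q AND S) OR (NOT R AND Q AND NOT S) OR (R AND NOT Q AND NOT S) OR (R AND Q AND S)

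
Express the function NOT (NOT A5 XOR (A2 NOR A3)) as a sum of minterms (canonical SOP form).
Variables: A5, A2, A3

Σm(0, 5, 6, 7) = (NOT A5 AND NOT A2 AND NOT A3) OR (A5 AND NOT A2 AND A3) OR (A5 AND A2 AND NOT A3) OR (A5 AND A2 AND A3)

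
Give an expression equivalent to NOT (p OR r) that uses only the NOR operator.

(((p NOR r) NOR (p NOR r)) NOR ((p NOR r) NOR (p NOR r)))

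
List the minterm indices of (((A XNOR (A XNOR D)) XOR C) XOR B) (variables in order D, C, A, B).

Σm(1, 3, 4, 6, 8, 10, 13, 15) = (NOT D AND NOT C AND NOT A AND B) OR (NOT D AND NOT C AND A AND B) OR (NOT D AND C AND NOT A AND NOT B) OR (NOT D AND C AND A AND NOT B) OR (D AND NOT C AND NOT A AND NOT B) OR (D AND NOT C AND A AND NOT B) OR (D AND C AND NOT A AND B) OR (D AND C AND A AND B)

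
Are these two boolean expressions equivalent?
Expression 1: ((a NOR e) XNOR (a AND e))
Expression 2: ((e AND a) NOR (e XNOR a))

Yes, they are equivalent — the two output columns agree on all 4 assignments:
e | a | Expression 1 | Expression 2
-----------------------------------
0 | 0 | 0 | 0
0 | 1 | 1 | 1
1 | 0 | 1 | 1
1 | 1 | 0 | 0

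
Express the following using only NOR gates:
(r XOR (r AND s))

((((r NOR ((r NOR r) NOR (s NOR s))) NOR (r NOR ((r NOR r) NOR (s NOR s)))) NOR ((r NOR ((r NOR r) NOR (s NOR s))) NOR (r NOR ((r NOR r) NOR (s NOR s))))) NOR ((((r NOR r) NOR (((r NOR r) NOR (s NOR s)) NOR ((r NOR r) NOR (s NOR s)))) NOR ((r NOR r) NOR (((r NOR r) NOR (s NOR s)) NOR ((r NOR r) NOR (s NOR s))))) NOR (((r NOR r) NOR (((r NOR r) NOR (s NOR s)) NOR ((r NOR r) NOR (s NOR s)))) NOR ((r NOR r) NOR (((r NOR r) NOR (s NOR s)) NOR ((r NOR r) NOR (s NOR s)))))))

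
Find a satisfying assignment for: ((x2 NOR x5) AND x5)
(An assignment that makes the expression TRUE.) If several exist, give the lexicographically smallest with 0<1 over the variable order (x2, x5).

UNSATISFIABLE - no assignment makes this expression true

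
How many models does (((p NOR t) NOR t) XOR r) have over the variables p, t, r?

Satisfying assignments: (0,0,1), (0,1,1), (1,0,0), (1,1,1)
Count: 4 out of 8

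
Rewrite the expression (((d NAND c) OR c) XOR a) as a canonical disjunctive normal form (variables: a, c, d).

(NOT a AND NOT c AND NOT d) OR (NOT a AND NOT c AND d) OR (NOT a AND c AND NOT d) OR (NOT a AND c AND d)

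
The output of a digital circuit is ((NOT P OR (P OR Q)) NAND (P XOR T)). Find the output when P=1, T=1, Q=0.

Substituting: ((NOT 1 OR (1 OR 0)) NAND (1 XOR 1))
= 1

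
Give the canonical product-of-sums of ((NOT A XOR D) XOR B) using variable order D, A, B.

ΠM(1, 2, 4, 7) = (D OR A OR NOT B) AND (D OR NOT A OR B) AND (NOT D OR A OR B) AND (NOT D OR NOT A OR NOT B)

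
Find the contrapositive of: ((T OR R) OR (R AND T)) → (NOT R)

Contrapositive: R → NOT ((T OR R) OR (R AND T))
Note: A statement and its contrapositive are logically equivalent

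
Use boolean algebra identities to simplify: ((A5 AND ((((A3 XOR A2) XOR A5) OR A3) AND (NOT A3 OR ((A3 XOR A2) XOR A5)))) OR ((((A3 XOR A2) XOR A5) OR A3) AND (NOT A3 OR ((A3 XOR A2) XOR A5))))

By absorption (E OR (E AND v) = E) then distribution ((E OR v) AND (E OR NOT v) = E):
= ((A3 XOR A2) XOR A5)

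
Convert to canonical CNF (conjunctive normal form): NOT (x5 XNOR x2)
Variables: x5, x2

(x5 OR x2) AND (NOT x5 OR NOT x2)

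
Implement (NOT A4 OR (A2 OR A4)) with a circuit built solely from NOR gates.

(((A4 NOR A4) NOR ((A2 NOR A4) NOR (A2 NOR A4))) NOR ((A4 NOR A4) NOR ((A2 NOR A4) NOR (A2 NOR A4))))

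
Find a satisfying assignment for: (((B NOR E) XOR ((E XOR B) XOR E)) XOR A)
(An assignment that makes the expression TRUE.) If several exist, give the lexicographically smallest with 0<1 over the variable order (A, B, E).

A=0, B=0, E=0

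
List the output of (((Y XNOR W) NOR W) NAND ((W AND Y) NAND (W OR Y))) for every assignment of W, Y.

W | Y | Output
--------------
0 | 0 | 1
0 | 1 | 0
1 | 0 | 1
1 | 1 | 1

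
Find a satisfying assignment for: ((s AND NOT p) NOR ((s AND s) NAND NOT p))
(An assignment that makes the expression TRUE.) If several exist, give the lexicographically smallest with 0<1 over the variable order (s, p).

UNSATISFIABLE - no assignment makes this expression true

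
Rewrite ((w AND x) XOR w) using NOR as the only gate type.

((((((w NOR w) NOR (x NOR x)) NOR w) NOR (((w NOR w) NOR (x NOR x)) NOR w)) NOR ((((w NOR w) NOR (x NOR x)) NOR w) NOR (((w NOR w) NOR (x NOR x)) NOR w))) NOR ((((((w NOR w) NOR (x NOR x)) NOR ((w NOR w) NOR (x NOR x))) NOR (w NOR w)) NOR ((((w NOR w) NOR (x NOR x)) NOR ((w NOR w) NOR (x NOR x))) NOR (w NOR w))) NOR (((((w NOR w) NOR (x NOR x)) NOR ((w NOR w) NOR (x NOR x))) NOR (w NOR w)) NOR ((((w NOR w) NOR (x NOR x)) NOR ((w NOR w) NOR (x NOR x))) NOR (w NOR w)))))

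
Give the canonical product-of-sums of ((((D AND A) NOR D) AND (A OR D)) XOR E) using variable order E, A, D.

ΠM(0, 1, 3, 6) = (E OR A OR D) AND (E OR A OR NOT D) AND (E OR NOT A OR NOT D) AND (NOT E OR NOT A OR D)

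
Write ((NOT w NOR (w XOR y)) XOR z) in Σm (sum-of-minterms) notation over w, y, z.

Σm(1, 3, 5, 6) = (NOT w AND NOT y AND z) OR (NOT w AND y AND z) OR (w AND NOT y AND z) OR (w AND y AND NOT z)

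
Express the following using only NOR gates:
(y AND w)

((y NOR y) NOR (w NOR w))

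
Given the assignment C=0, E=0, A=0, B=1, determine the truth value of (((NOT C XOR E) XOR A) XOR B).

Substituting: (((NOT 0 XOR 0) XOR 0) XOR 1)
= 0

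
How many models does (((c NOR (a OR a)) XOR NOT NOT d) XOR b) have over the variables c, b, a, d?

Satisfying assignments: (0,0,0,0), (0,0,1,1), (0,1,0,1), (0,1,1,0), (1,0,0,1), (1,0,1,1), (1,1,0,0), (1,1,1,0)
Count: 8 out of 16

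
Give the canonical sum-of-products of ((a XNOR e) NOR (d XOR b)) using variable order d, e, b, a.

Σm(1, 4, 11, 14) = (NOT d AND NOT e AND NOT b AND a) OR (NOT d AND e AND NOT b AND NOT a) OR (d AND NOT e AND b AND a) OR (d AND e AND b AND NOT a)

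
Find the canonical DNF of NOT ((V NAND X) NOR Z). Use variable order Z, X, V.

(NOT Z AND NOT X AND NOT V) OR (NOT Z AND NOT X AND V) OR (NOT Z AND X AND NOT V) OR (Z AND NOT X AND NOT V) OR (Z AND NOT X AND V) OR (Z AND X AND NOT V) OR (Z AND X AND V)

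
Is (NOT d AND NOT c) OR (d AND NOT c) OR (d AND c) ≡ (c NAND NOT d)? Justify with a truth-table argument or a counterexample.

Yes, they are equivalent — the two output columns agree on all 4 assignments:
d | c | Expression 1 | Expression 2
-----------------------------------
0 | 0 | 1 | 1
0 | 1 | 0 | 0
1 | 0 | 1 | 1
1 | 1 | 1 | 1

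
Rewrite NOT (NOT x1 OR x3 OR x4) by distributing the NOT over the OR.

x1 AND NOT x3 AND NOT x4
De Morgan's: NOT(OR of terms) = AND of negations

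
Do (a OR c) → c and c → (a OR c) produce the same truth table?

No, Converse is not equivalent to original (counterexample: c=0, a=1)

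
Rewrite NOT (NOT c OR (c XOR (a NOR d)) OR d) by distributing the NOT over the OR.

c AND NOT (c XOR (a NOR d)) AND NOT d
De Morgan's: NOT(OR of terms) = AND of negations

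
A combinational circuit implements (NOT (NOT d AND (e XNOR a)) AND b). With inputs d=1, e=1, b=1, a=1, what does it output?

Substituting: (NOT (NOT 1 AND (1 XNOR 1)) AND 1)
= 1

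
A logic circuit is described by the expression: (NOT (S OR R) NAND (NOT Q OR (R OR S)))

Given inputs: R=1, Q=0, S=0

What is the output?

Substituting: (NOT (0 OR 1) NAND (NOT 0 OR (1 OR 0)))
= 1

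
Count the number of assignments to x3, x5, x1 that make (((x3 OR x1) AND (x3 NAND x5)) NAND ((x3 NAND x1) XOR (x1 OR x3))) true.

Satisfying assignments: (0,0,0), (0,0,1), (0,1,0), (0,1,1), (1,0,0), (1,1,0), (1,1,1)
Count: 7 out of 8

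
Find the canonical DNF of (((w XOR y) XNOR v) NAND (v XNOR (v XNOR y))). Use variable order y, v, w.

(NOT y AND NOT v AND NOT w) OR (NOT y AND NOT v AND w) OR (NOT y AND v AND NOT w) OR (NOT y AND v AND w) OR (y AND NOT v AND NOT w) OR (y AND v AND w)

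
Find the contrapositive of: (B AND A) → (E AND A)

Contrapositive: NOT (E AND A) → NOT (B AND A)
Note: A statement and its contrapositive are logically equivalent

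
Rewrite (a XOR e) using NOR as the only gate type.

((((a NOR e) NOR (a NOR e)) NOR ((a NOR e) NOR (a NOR e))) NOR ((((a NOR a) NOR (e NOR e)) NOR ((a NOR a) NOR (e NOR e))) NOR (((a NOR a) NOR (e NOR e)) NOR ((a NOR a) NOR (e NOR e)))))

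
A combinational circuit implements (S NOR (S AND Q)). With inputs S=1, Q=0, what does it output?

Substituting: (1 NOR (1 AND 0))
= 0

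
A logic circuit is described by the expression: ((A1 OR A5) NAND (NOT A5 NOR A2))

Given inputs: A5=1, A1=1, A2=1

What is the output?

Substituting: ((1 OR 1) NAND (NOT 1 NOR 1))
= 1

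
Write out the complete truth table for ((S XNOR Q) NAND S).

Q | S | Output
--------------
0 | 0 | 1
0 | 1 | 1
1 | 0 | 1
1 | 1 | 0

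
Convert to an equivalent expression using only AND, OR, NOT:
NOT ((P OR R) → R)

(P OR R) AND NOT R
(Negated implication: NOT(A → B) = A AND NOT B)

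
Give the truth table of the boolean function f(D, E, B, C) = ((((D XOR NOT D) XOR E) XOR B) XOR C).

D | E | B | C | Output
----------------------
0 | 0 | 0 | 0 | 1
0 | 0 | 0 | 1 | 0
0 | 0 | 1 | 0 | 0
0 | 0 | 1 | 1 | 1
0 | 1 | 0 | 0 | 0
0 | 1 | 0 | 1 | 1
0 | 1 | 1 | 0 | 1
0 | 1 | 1 | 1 | 0
1 | 0 | 0 | 0 | 1
1 | 0 | 0 | 1 | 0
1 | 0 | 1 | 0 | 0
1 | 0 | 1 | 1 | 1
1 | 1 | 0 | 0 | 0
1 | 1 | 0 | 1 | 1
1 | 1 | 1 | 0 | 1
1 | 1 | 1 | 1 | 0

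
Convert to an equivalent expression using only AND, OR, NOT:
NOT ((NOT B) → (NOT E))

(NOT B) AND E
(Negated implication: NOT(A → B) = A AND NOT B)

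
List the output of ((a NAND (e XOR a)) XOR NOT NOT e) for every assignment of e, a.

e | a | Output
--------------
0 | 0 | 1
0 | 1 | 0
1 | 0 | 0
1 | 1 | 0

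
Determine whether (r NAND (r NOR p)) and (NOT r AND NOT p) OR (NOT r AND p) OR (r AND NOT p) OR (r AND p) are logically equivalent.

Yes, they are equivalent — the two output columns agree on all 4 assignments:
r | p | Expression 1 | Expression 2
-----------------------------------
0 | 0 | 1 | 1
0 | 1 | 1 | 1
1 | 0 | 1 | 1
1 | 1 | 1 | 1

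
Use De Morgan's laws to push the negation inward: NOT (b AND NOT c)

NOT b OR c
De Morgan's: NOT(AND of terms) = OR of negations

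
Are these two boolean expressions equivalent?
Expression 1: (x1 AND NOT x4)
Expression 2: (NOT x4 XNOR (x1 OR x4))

Yes, they are equivalent — the two output columns agree on all 4 assignments:
x1 | x4 | Expression 1 | Expression 2
-------------------------------------
0 | 0 | 0 | 0
0 | 1 | 0 | 0
1 | 0 | 1 | 1
1 | 1 | 0 | 0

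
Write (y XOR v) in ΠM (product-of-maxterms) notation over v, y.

ΠM(0, 3) = (v OR y) AND (NOT v OR NOT y)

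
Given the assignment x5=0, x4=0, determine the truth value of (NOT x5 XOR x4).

Substituting: (NOT 0 XOR 0)
= 1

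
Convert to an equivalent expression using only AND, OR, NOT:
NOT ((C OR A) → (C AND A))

(C OR A) AND NOT (C AND A)
(Negated implication: NOT(A → B) = A AND NOT B)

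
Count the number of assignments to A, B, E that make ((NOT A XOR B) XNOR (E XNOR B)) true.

Satisfying assignments: (0,0,0), (0,1,0), (1,0,1), (1,1,1)
Count: 4 out of 8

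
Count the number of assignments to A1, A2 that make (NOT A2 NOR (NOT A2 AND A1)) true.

Satisfying assignments: (0,1), (1,1)
Count: 2 out of 4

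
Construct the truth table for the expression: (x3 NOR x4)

x3 | x4 | Output
----------------
0 | 0 | 1
0 | 1 | 0
1 | 0 | 0
1 | 1 | 0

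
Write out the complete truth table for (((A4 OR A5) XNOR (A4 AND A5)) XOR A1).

A5 | A4 | A1 | Output
---------------------
0 | 0 | 0 | 1
0 | 0 | 1 | 0
0 | 1 | 0 | 0
0 | 1 | 1 | 1
1 | 0 | 0 | 0
1 | 0 | 1 | 1
1 | 1 | 0 | 1
1 | 1 | 1 | 0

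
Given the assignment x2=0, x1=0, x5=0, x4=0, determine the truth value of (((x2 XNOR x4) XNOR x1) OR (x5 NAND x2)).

Substituting: (((0 XNOR 0) XNOR 0) OR (0 NAND 0))
= 1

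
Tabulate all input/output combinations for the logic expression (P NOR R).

R | P | Output
--------------
0 | 0 | 1
0 | 1 | 0
1 | 0 | 0
1 | 1 | 0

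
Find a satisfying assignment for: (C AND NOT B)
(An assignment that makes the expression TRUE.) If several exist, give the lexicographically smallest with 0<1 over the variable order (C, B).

C=1, B=0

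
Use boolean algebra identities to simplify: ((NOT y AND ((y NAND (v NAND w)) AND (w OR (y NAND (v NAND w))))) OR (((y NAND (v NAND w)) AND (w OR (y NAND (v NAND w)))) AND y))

By distribution ((E AND v) OR (E AND NOT v) = E) then absorption (E AND (E OR v) = E):
= (y NAND (v NAND w))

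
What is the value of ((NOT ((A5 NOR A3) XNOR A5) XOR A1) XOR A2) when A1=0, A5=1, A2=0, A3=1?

Substituting: ((NOT ((1 NOR 1) XNOR 1) XOR 0) XOR 0)
= 1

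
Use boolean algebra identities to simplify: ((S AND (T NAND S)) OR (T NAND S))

By absorption (E OR (E AND v) = E):
= (T NAND S)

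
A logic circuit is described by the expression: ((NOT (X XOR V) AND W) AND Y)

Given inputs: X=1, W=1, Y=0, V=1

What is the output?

Substituting: ((NOT (1 XOR 1) AND 1) AND 0)
= 0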